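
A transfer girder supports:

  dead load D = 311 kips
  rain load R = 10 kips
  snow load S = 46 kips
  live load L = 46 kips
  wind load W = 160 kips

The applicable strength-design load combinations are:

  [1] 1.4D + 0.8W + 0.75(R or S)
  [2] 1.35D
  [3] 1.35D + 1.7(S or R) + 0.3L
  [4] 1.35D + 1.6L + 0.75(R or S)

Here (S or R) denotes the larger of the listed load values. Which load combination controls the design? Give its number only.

(R or S) → S = 46 kips; (S or R) → S = 46 kips.
[1] 1.4(311) + 0.8(160) + 0.75(46) = 435.40 + 128.00 + 34.50 = 597.90
[2] 1.35(311) = 419.85
[3] 1.35(311) + 1.7(46) + 0.3(46) = 419.85 + 78.20 + 13.80 = 511.85
[4] 1.35(311) + 1.6(46) + 0.75(46) = 419.85 + 73.60 + 34.50 = 527.95
The largest value is 597.90 kips from combination 1.

Combination 1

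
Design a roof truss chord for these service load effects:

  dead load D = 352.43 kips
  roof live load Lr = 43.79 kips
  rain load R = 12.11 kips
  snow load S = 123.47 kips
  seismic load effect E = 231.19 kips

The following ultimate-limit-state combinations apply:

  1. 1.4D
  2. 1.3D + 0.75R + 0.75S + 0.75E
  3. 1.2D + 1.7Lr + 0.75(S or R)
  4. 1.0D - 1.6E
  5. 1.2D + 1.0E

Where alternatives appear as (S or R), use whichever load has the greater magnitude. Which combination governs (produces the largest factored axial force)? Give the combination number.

Combination 2

(S or R) → S = 123.47 kips.
1. 1.4(352.43) = 493.40
2. 1.3(352.43) + 0.75(12.11) + 0.75(123.47) + 0.75(231.19) = 733.24
3. 1.2(352.43) + 1.7(43.79) + 0.75(123.47) = 589.96
4. 1.0(352.43) - 1.6(231.19) = -17.47
5. 1.2(352.43) + 1.0(231.19) = 654.11
The largest value is 733.24 kips from combination 2.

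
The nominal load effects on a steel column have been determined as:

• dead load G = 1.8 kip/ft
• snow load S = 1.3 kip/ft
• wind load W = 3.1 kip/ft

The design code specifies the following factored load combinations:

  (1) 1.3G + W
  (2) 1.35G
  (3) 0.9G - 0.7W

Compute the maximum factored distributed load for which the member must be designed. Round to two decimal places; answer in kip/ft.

(1) 1.3(1.8) + 1.0(3.1) = 5.44
(2) 1.35(1.8) = 2.43
(3) 0.9(1.8) - 0.7(3.1) = -0.55
The controlling combination is 1, giving 5.44 kip/ft.

5.44 kip/ft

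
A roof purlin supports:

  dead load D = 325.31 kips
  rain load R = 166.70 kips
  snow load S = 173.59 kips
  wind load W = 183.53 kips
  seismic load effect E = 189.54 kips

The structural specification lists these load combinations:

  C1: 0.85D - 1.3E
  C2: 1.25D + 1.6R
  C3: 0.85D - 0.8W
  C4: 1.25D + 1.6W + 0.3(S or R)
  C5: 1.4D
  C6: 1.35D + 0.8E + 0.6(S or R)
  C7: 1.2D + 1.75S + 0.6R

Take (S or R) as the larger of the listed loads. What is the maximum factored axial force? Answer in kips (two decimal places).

794.17 kips

(S or R) → S = 173.59 kips.
C1: 0.85(325.31) - 1.3(189.54) = 30.11
C2: 1.25(325.31) + 1.6(166.70) = 673.36
C3: 0.85(325.31) - 0.8(183.53) = 129.69
C4: 1.25(325.31) + 1.6(183.53) + 0.3(173.59) = 752.36
C5: 1.4(325.31) = 455.43
C6: 1.35(325.31) + 0.8(189.54) + 0.6(173.59) = 694.95
C7: 1.2(325.31) + 1.75(173.59) + 0.6(166.70) = 794.17
Maximum is from combination 7.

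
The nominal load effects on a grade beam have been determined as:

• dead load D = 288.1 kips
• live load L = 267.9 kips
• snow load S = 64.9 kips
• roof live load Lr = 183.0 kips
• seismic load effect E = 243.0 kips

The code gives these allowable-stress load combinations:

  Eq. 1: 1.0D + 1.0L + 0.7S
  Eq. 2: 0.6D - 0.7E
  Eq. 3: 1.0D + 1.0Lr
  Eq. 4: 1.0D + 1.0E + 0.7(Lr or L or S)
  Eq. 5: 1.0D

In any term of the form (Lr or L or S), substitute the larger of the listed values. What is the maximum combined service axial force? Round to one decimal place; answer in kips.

718.6 kips

(Lr or L or S) → L = 267.9 kips.
Eq. 1: 1.0(288.1) + 1.0(267.9) + 0.7(64.9) = 288.1 + 267.9 + 45.4 = 601.4
Eq. 2: 0.6(288.1) - 0.7(243.0) = 172.9 - 170.1 = 2.8
Eq. 3: 1.0(288.1) + 1.0(183.0) = 288.1 + 183.0 = 471.1
Eq. 4: 1.0(288.1) + 1.0(243.0) + 0.7(267.9) = 288.1 + 243.0 + 187.5 = 718.6
Eq. 5: 1.0(288.1) = 288.1
The controlling combination is 4, giving 718.6 kips.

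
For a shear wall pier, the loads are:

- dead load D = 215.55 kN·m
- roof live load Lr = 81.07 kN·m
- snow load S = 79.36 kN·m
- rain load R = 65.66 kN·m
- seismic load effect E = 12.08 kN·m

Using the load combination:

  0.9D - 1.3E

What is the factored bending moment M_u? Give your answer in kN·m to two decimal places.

0.9(215.55) - 1.3(12.08) = 178.29
M_u = 178.29 kN·m.

178.29 kN·m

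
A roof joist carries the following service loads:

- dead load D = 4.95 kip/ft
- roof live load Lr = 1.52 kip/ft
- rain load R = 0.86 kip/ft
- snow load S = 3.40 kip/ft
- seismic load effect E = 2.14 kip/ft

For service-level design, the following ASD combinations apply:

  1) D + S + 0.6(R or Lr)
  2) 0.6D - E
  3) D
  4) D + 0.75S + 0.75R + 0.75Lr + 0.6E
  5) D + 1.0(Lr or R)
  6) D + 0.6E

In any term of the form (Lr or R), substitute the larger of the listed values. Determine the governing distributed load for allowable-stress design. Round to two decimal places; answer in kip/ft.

10.57 kip/ft

(R or Lr) → Lr = 1.52 kip/ft; (Lr or R) → Lr = 1.52 kip/ft.
1) 1.0(4.95) + 1.0(3.40) + 0.6(1.52) = 4.95 + 3.40 + 0.91 = 9.26
2) 0.6(4.95) - 1.0(2.14) = 2.97 - 2.14 = 0.83
3) 1.0(4.95) = 4.95
4) 1.0(4.95) + 0.75(3.40) + 0.75(0.86) + 0.75(1.52) + 0.6(2.14) = 4.95 + 2.55 + 0.65 + 1.14 + 1.28 = 10.57
5) 1.0(4.95) + 1.0(1.52) = 4.95 + 1.52 = 6.47
6) 1.0(4.95) + 0.6(2.14) = 4.95 + 1.28 = 6.23
Maximum is from combination 4.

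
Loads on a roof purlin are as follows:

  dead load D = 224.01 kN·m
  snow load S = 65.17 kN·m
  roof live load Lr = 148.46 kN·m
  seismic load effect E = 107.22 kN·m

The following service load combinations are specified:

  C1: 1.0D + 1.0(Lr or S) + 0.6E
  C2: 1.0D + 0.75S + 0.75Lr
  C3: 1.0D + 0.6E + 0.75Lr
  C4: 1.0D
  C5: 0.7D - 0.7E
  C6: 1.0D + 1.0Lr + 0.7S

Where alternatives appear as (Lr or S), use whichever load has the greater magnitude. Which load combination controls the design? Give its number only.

Combination 1

(Lr or S) → Lr = 148.46 kN·m.
C1: 1.0(224.01) + 1.0(148.46) + 0.6(107.22) = 224.01 + 148.46 + 64.33 = 436.80
C2: 1.0(224.01) + 0.75(65.17) + 0.75(148.46) = 384.23
C3: 1.0(224.01) + 0.6(107.22) + 0.75(148.46) = 224.01 + 64.33 + 111.35 = 399.69
C4: 1.0(224.01) = 224.01
C5: 0.7(224.01) - 0.7(107.22) = 81.75
C6: 1.0(224.01) + 1.0(148.46) + 0.7(65.17) = 224.01 + 148.46 + 45.62 = 418.09
The largest value is 436.80 kN·m from combination 1.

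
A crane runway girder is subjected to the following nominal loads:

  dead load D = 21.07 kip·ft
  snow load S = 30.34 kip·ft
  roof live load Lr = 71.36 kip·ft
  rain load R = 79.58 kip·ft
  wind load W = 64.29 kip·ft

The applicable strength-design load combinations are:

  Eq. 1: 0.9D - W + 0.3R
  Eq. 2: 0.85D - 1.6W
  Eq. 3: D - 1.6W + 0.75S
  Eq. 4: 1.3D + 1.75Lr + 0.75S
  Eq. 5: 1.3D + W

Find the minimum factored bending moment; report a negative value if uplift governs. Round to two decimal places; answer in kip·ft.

Eq. 1: 0.9(21.07) - 1.0(64.29) + 0.3(79.58) = -21.45
Eq. 2: 0.85(21.07) - 1.6(64.29) = 17.91 - 102.86 = -84.95
Eq. 3: 1.0(21.07) - 1.6(64.29) + 0.75(30.34) = -59.04
Eq. 4: 1.3(21.07) + 1.75(71.36) + 0.75(30.34) = 27.39 + 124.88 + 22.76 = 175.03
Eq. 5: 1.3(21.07) + 1.0(64.29) = 27.39 + 64.29 = 91.68
Combination 2 gives the minimum: -84.95 kip·ft.

-84.95 kip·ft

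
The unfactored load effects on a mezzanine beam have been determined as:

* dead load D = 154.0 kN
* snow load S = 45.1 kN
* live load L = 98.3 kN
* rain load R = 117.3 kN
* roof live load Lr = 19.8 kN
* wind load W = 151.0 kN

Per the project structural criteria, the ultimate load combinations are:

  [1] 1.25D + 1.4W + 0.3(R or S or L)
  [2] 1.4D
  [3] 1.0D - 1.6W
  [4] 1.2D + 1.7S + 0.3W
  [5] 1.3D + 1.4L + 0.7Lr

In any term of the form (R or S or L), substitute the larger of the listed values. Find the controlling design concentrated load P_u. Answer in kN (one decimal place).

439.1 kN

(R or S or L) → R = 117.3 kN.
[1] 1.25(154.0) + 1.4(151.0) + 0.3(117.3) = 192.5 + 211.4 + 35.2 = 439.1
[2] 1.4(154.0) = 215.6
[3] 1.0(154.0) - 1.6(151.0) = 154.0 - 241.6 = -87.6
[4] 1.2(154.0) + 1.7(45.1) + 0.3(151.0) = 184.8 + 76.7 + 45.3 = 306.8
[5] 1.3(154.0) + 1.4(98.3) + 0.7(19.8) = 200.2 + 137.6 + 13.9 = 351.7
The controlling combination is 1, giving 439.1 kN.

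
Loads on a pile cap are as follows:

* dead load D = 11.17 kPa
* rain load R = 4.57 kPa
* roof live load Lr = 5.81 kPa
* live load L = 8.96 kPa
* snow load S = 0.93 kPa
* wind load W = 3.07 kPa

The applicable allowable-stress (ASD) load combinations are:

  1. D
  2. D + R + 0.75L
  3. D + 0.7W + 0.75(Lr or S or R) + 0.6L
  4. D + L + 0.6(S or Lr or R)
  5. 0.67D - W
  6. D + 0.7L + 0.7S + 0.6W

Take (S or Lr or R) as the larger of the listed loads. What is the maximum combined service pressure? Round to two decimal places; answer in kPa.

23.62 kPa

(Lr or S or R) → Lr = 5.81 kPa; (S or Lr or R) → Lr = 5.81 kPa.
1. 1.0(11.17) = 11.17
2. 1.0(11.17) + 1.0(4.57) + 0.75(8.96) = 11.17 + 4.57 + 6.72 = 22.46
3. 1.0(11.17) + 0.7(3.07) + 0.75(5.81) + 0.6(8.96) = 23.05
4. 1.0(11.17) + 1.0(8.96) + 0.6(5.81) = 11.17 + 8.96 + 3.49 = 23.62
5. 0.67(11.17) - 1.0(3.07) = 7.48 - 3.07 = 4.41
6. 1.0(11.17) + 0.7(8.96) + 0.7(0.93) + 0.6(3.07) = 19.94
Combination 4 governs: p = 23.62 kPa.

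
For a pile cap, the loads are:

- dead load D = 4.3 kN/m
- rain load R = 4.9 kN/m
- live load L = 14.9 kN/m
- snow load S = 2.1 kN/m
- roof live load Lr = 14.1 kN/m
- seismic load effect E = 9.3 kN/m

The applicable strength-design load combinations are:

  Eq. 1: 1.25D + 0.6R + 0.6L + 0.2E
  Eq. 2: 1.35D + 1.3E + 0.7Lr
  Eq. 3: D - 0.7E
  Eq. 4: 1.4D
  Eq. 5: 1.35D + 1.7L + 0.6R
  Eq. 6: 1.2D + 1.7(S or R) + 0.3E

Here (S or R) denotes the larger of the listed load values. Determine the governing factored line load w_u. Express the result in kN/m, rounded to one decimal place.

34.1 kN/m

(S or R) → R = 4.9 kN/m.
Eq. 1: 1.25(4.3) + 0.6(4.9) + 0.6(14.9) + 0.2(9.3) = 19.1
Eq. 2: 1.35(4.3) + 1.3(9.3) + 0.7(14.1) = 27.8
Eq. 3: 1.0(4.3) - 0.7(9.3) = -2.2
Eq. 4: 1.4(4.3) = 6.0
Eq. 5: 1.35(4.3) + 1.7(14.9) + 0.6(4.9) = 34.1
Eq. 6: 1.2(4.3) + 1.7(4.9) + 0.3(9.3) = 16.3
The controlling combination is 5, giving 34.1 kN/m.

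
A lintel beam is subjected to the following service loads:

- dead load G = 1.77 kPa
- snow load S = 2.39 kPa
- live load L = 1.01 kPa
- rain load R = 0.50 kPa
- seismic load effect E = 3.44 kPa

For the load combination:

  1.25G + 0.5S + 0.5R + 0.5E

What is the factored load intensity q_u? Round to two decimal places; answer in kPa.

1.25(1.77) + 0.5(2.39) + 0.5(0.50) + 0.5(3.44) = 2.21 + 1.20 + 0.25 + 1.72 = 5.38
q_u = 5.38 kPa.

5.38 kPa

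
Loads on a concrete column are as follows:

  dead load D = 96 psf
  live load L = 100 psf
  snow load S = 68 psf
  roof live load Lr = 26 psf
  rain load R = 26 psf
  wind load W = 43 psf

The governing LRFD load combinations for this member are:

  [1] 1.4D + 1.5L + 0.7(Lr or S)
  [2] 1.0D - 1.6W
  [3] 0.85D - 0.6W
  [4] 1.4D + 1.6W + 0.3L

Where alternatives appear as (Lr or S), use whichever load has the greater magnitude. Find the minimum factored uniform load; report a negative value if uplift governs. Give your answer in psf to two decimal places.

(Lr or S) → S = 68 psf.
[1] 1.4(96) + 1.5(100) + 0.7(68) = 134.40 + 150.00 + 47.60 = 332.00
[2] 1.0(96) - 1.6(43) = 96.00 - 68.80 = 27.20
[3] 0.85(96) - 0.6(43) = 81.60 - 25.80 = 55.80
[4] 1.4(96) + 1.6(43) + 0.3(100) = 134.40 + 68.80 + 30.00 = 233.20
Combination 2 gives the minimum: 27.20 psf.

27.20 psf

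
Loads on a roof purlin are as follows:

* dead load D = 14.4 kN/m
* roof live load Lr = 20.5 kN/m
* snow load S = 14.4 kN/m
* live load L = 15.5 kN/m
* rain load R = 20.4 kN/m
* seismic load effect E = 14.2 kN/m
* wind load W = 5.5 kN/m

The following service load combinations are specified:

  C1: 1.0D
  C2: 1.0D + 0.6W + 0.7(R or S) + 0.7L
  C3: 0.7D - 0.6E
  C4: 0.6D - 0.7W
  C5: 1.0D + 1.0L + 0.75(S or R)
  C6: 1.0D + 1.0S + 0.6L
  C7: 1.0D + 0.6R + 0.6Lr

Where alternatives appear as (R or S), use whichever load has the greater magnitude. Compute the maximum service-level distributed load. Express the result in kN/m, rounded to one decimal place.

45.2 kN/m

(R or S) → R = 20.4 kN/m; (S or R) → R = 20.4 kN/m.
C1: 1.0(14.4) = 14.4
C2: 1.0(14.4) + 0.6(5.5) + 0.7(20.4) + 0.7(15.5) = 42.8
C3: 0.7(14.4) - 0.6(14.2) = 10.1 - 8.5 = 1.6
C4: 0.6(14.4) - 0.7(5.5) = 4.8
C5: 1.0(14.4) + 1.0(15.5) + 0.75(20.4) = 14.4 + 15.5 + 15.3 = 45.2
C6: 1.0(14.4) + 1.0(14.4) + 0.6(15.5) = 14.4 + 14.4 + 9.3 = 38.1
C7: 1.0(14.4) + 0.6(20.4) + 0.6(20.5) = 14.4 + 12.2 + 12.3 = 38.9
Maximum is from combination 5.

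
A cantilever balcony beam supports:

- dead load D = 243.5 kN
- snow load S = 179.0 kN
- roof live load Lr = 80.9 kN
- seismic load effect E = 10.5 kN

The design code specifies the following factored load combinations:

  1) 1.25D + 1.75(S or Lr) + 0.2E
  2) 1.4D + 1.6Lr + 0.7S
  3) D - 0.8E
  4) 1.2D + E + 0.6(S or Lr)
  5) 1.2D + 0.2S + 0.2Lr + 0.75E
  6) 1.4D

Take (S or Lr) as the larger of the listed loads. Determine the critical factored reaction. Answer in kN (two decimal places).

619.73 kN

(S or Lr) → S = 179.0 kN.
1) 1.25(243.5) + 1.75(179.0) + 0.2(10.5) = 304.38 + 313.25 + 2.10 = 619.73
2) 1.4(243.5) + 1.6(80.9) + 0.7(179.0) = 340.90 + 129.44 + 125.30 = 595.64
3) 1.0(243.5) - 0.8(10.5) = 243.50 - 8.40 = 235.10
4) 1.2(243.5) + 1.0(10.5) + 0.6(179.0) = 292.20 + 10.50 + 107.40 = 410.10
5) 1.2(243.5) + 0.2(179.0) + 0.2(80.9) + 0.75(10.5) = 292.20 + 35.80 + 16.18 + 7.88 = 352.06
6) 1.4(243.5) = 340.90
Combination 1 governs: V_u = 619.73 kN.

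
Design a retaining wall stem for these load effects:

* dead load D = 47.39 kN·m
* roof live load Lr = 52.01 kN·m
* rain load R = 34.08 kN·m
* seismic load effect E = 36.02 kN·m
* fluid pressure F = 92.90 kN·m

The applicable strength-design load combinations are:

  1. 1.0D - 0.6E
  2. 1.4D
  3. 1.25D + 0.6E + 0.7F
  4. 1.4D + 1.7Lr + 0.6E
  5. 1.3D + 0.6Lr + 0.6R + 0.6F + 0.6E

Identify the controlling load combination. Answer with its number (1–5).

1. 1.0(47.39) - 0.6(36.02) = 47.39 - 21.61 = 25.78
2. 1.4(47.39) = 66.35
3. 1.25(47.39) + 0.6(36.02) + 0.7(92.90) = 59.24 + 21.61 + 65.03 = 145.88
4. 1.4(47.39) + 1.7(52.01) + 0.6(36.02) = 66.35 + 88.42 + 21.61 = 176.38
5. 1.3(47.39) + 0.6(52.01) + 0.6(34.08) + 0.6(92.90) + 0.6(36.02) = 190.61
The largest value is 190.61 kN·m from combination 5.

Combination 5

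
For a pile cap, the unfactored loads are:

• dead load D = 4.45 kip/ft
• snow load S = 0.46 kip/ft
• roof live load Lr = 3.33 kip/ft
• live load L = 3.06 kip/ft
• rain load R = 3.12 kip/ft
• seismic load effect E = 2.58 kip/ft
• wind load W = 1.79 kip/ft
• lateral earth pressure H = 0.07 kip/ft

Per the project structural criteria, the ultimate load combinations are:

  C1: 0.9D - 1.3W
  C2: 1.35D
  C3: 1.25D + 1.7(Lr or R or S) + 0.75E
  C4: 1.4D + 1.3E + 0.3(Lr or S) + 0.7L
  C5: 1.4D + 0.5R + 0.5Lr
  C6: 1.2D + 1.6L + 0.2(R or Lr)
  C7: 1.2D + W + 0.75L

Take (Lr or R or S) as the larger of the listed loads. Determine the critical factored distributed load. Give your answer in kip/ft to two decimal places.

13.16 kip/ft

(Lr or R or S) → Lr = 3.33 kip/ft; (Lr or S) → Lr = 3.33 kip/ft; (R or Lr) → Lr = 3.33 kip/ft.
C1: 0.9(4.45) - 1.3(1.79) = 4.01 - 2.33 = 1.68
C2: 1.35(4.45) = 6.01
C3: 1.25(4.45) + 1.7(3.33) + 0.75(2.58) = 5.56 + 5.66 + 1.94 = 13.16
C4: 1.4(4.45) + 1.3(2.58) + 0.3(3.33) + 0.7(3.06) = 12.73
C5: 1.4(4.45) + 0.5(3.12) + 0.5(3.33) = 6.23 + 1.56 + 1.67 = 9.46
C6: 1.2(4.45) + 1.6(3.06) + 0.2(3.33) = 10.90
C7: 1.2(4.45) + 1.0(1.79) + 0.75(3.06) = 5.34 + 1.79 + 2.30 = 9.43
The controlling combination is 3, giving 13.16 kip/ft.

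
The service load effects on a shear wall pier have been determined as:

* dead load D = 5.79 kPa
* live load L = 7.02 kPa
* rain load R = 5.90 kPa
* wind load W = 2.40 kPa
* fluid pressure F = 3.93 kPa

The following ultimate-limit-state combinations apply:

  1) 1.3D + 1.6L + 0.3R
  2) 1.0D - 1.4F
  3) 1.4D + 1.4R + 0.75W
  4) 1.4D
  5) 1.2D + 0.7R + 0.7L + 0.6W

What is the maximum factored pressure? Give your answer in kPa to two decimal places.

20.53 kPa

1) 1.3(5.79) + 1.6(7.02) + 0.3(5.90) = 7.53 + 11.23 + 1.77 = 20.53
2) 1.0(5.79) - 1.4(3.93) = 5.79 - 5.50 = 0.29
3) 1.4(5.79) + 1.4(5.90) + 0.75(2.40) = 8.11 + 8.26 + 1.80 = 18.17
4) 1.4(5.79) = 8.11
5) 1.2(5.79) + 0.7(5.90) + 0.7(7.02) + 0.6(2.40) = 6.95 + 4.13 + 4.91 + 1.44 = 17.43
Combination 1 governs: p_u = 20.53 kPa.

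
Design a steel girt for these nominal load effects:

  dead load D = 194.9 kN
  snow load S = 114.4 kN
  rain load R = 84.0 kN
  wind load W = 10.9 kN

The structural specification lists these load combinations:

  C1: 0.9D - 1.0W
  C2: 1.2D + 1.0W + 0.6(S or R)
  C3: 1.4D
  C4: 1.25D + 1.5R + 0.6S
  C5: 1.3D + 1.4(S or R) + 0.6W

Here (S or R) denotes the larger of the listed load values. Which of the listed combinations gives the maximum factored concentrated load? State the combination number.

Combination 4

(S or R) → S = 114.4 kN.
C1: 0.9(194.9) - 1.0(10.9) = 175.41 - 10.90 = 164.51
C2: 1.2(194.9) + 1.0(10.9) + 0.6(114.4) = 233.88 + 10.90 + 68.64 = 313.42
C3: 1.4(194.9) = 272.86
C4: 1.25(194.9) + 1.5(84.0) + 0.6(114.4) = 243.63 + 126.00 + 68.64 = 438.27
C5: 1.3(194.9) + 1.4(114.4) + 0.6(10.9) = 253.37 + 160.16 + 6.54 = 420.07
The largest value is 438.27 kN from combination 4.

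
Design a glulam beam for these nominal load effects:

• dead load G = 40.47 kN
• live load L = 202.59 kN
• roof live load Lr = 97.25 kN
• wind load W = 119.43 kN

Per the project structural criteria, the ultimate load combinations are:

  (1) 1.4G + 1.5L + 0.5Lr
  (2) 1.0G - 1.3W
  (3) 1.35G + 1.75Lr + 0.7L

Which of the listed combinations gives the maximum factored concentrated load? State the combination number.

Combination 1

(1) 1.4(40.47) + 1.5(202.59) + 0.5(97.25) = 409.17
(2) 1.0(40.47) - 1.3(119.43) = -114.79
(3) 1.35(40.47) + 1.75(97.25) + 0.7(202.59) = 366.64
The largest value is 409.17 kN from combination 1.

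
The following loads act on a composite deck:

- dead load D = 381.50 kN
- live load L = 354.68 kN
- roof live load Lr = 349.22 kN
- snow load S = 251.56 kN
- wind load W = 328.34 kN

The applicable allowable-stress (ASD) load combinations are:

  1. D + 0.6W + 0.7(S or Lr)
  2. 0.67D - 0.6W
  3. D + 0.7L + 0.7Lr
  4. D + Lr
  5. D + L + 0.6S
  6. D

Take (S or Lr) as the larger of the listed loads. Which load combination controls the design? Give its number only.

Combination 5

(S or Lr) → Lr = 349.22 kN.
1. 1.0(381.50) + 0.6(328.34) + 0.7(349.22) = 822.96
2. 0.67(381.50) - 0.6(328.34) = 58.60
3. 1.0(381.50) + 0.7(354.68) + 0.7(349.22) = 381.50 + 248.28 + 244.45 = 874.23
4. 1.0(381.50) + 1.0(349.22) = 381.50 + 349.22 = 730.72
5. 1.0(381.50) + 1.0(354.68) + 0.6(251.56) = 381.50 + 354.68 + 150.94 = 887.12
6. 1.0(381.50) = 381.50
The largest value is 887.12 kN from combination 5.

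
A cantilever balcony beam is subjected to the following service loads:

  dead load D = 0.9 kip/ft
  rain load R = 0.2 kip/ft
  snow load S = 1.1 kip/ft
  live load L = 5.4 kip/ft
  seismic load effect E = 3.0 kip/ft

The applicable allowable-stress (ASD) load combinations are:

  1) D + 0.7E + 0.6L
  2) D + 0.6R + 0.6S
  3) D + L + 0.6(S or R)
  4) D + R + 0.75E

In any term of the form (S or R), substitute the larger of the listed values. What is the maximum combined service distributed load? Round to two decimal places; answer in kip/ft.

(S or R) → S = 1.1 kip/ft.
1) 1.0(0.9) + 0.7(3.0) + 0.6(5.4) = 0.90 + 2.10 + 3.24 = 6.24
2) 1.0(0.9) + 0.6(0.2) + 0.6(1.1) = 0.90 + 0.12 + 0.66 = 1.68
3) 1.0(0.9) + 1.0(5.4) + 0.6(1.1) = 0.90 + 5.40 + 0.66 = 6.96
4) 1.0(0.9) + 1.0(0.2) + 0.75(3.0) = 0.90 + 0.20 + 2.25 = 3.35
The controlling combination is 3, giving 6.96 kip/ft.

6.96 kip/ft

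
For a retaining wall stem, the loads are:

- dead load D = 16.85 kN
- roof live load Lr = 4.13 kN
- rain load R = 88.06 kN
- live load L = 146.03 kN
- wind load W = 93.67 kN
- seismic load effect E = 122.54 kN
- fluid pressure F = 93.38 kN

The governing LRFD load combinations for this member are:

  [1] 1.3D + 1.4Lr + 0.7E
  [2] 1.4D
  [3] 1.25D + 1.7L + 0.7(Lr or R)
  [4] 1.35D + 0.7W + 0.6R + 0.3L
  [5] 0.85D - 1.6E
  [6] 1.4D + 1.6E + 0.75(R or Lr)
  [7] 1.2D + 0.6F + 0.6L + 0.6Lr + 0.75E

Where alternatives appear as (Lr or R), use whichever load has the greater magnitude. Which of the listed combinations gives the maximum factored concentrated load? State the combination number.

Combination 3

(Lr or R) → R = 88.06 kN; (R or Lr) → R = 88.06 kN.
[1] 1.3(16.85) + 1.4(4.13) + 0.7(122.54) = 21.91 + 5.78 + 85.78 = 113.47
[2] 1.4(16.85) = 23.59
[3] 1.25(16.85) + 1.7(146.03) + 0.7(88.06) = 330.96
[4] 1.35(16.85) + 0.7(93.67) + 0.6(88.06) + 0.3(146.03) = 184.96
[5] 0.85(16.85) - 1.6(122.54) = 14.32 - 196.06 = -181.74
[6] 1.4(16.85) + 1.6(122.54) + 0.75(88.06) = 23.59 + 196.06 + 66.05 = 285.70
[7] 1.2(16.85) + 0.6(93.38) + 0.6(146.03) + 0.6(4.13) + 0.75(122.54) = 258.25
The largest value is 330.96 kN from combination 3.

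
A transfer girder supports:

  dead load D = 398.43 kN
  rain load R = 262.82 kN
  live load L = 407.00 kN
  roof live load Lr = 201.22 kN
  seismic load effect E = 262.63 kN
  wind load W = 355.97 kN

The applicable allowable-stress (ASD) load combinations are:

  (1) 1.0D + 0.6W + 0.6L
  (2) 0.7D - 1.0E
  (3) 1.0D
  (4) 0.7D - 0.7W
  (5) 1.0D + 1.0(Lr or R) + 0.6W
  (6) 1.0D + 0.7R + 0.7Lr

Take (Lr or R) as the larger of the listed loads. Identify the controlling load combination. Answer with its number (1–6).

(Lr or R) → R = 262.82 kN.
(1) 1.0(398.43) + 0.6(355.97) + 0.6(407.00) = 398.43 + 213.58 + 244.20 = 856.21
(2) 0.7(398.43) - 1.0(262.63) = 278.90 - 262.63 = 16.27
(3) 1.0(398.43) = 398.43
(4) 0.7(398.43) - 0.7(355.97) = 278.90 - 249.18 = 29.72
(5) 1.0(398.43) + 1.0(262.82) + 0.6(355.97) = 398.43 + 262.82 + 213.58 = 874.83
(6) 1.0(398.43) + 0.7(262.82) + 0.7(201.22) = 723.26
The largest value is 874.83 kN from combination 5.

Combination 5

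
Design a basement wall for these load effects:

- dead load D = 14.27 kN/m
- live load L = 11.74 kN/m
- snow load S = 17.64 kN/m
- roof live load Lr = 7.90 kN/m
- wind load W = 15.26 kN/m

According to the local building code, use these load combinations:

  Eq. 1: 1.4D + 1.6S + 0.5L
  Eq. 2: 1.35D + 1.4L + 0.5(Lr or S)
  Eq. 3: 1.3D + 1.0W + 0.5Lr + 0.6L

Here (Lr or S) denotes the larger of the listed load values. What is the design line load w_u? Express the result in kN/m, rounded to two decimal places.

(Lr or S) → S = 17.64 kN/m.
Eq. 1: 1.4(14.27) + 1.6(17.64) + 0.5(11.74) = 19.98 + 28.22 + 5.87 = 54.07
Eq. 2: 1.35(14.27) + 1.4(11.74) + 0.5(17.64) = 19.26 + 16.44 + 8.82 = 44.52
Eq. 3: 1.3(14.27) + 1.0(15.26) + 0.5(7.90) + 0.6(11.74) = 44.81
Combination 1 governs: w_u = 54.07 kN/m.

54.07 kN/m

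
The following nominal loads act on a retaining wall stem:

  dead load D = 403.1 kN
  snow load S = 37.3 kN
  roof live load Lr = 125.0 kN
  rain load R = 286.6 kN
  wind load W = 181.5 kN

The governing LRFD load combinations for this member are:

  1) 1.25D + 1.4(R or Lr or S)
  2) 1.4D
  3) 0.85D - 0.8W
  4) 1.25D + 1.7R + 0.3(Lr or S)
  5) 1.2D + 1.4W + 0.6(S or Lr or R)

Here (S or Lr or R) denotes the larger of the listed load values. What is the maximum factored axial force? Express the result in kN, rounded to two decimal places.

(R or Lr or S) → R = 286.6 kN; (Lr or S) → Lr = 125.0 kN; (S or Lr or R) → R = 286.6 kN.
1) 1.25(403.1) + 1.4(286.6) = 503.88 + 401.24 = 905.12
2) 1.4(403.1) = 564.34
3) 0.85(403.1) - 0.8(181.5) = 342.64 - 145.20 = 197.44
4) 1.25(403.1) + 1.7(286.6) + 0.3(125.0) = 503.88 + 487.22 + 37.50 = 1028.60
5) 1.2(403.1) + 1.4(181.5) + 0.6(286.6) = 483.72 + 254.10 + 171.96 = 909.78
The controlling combination is 4, giving 1028.60 kN.

1028.60 kN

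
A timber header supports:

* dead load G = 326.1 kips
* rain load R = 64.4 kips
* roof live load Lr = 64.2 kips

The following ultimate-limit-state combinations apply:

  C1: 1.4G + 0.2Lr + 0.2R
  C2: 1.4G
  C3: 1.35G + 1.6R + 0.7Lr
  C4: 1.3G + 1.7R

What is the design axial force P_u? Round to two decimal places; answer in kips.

588.22 kips

C1: 1.4(326.1) + 0.2(64.2) + 0.2(64.4) = 456.54 + 12.84 + 12.88 = 482.26
C2: 1.4(326.1) = 456.54
C3: 1.35(326.1) + 1.6(64.4) + 0.7(64.2) = 440.24 + 103.04 + 44.94 = 588.22
C4: 1.3(326.1) + 1.7(64.4) = 423.93 + 109.48 = 533.41
Combination 3 governs: P_u = 588.22 kips.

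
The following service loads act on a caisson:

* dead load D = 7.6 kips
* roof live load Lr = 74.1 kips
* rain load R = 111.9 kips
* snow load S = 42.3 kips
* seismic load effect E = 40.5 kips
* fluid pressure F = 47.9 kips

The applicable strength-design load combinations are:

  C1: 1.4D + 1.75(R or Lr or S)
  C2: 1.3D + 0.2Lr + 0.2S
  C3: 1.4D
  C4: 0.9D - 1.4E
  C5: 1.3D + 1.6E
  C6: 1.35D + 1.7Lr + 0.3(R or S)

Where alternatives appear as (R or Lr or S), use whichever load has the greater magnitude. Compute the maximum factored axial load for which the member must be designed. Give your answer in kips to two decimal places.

(R or Lr or S) → R = 111.9 kips; (R or S) → R = 111.9 kips.
C1: 1.4(7.6) + 1.75(111.9) = 206.47
C2: 1.3(7.6) + 0.2(74.1) + 0.2(42.3) = 33.16
C3: 1.4(7.6) = 10.64
C4: 0.9(7.6) - 1.4(40.5) = -49.86
C5: 1.3(7.6) + 1.6(40.5) = 74.68
C6: 1.35(7.6) + 1.7(74.1) + 0.3(111.9) = 169.80
Maximum is from combination 1.

206.47 kips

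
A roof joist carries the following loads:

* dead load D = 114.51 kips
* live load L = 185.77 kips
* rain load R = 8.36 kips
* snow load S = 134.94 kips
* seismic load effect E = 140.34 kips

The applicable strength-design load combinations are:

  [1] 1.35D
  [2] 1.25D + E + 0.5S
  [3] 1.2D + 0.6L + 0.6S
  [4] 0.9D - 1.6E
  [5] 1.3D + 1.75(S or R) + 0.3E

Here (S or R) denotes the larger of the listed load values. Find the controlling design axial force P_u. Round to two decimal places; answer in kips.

427.11 kips

(S or R) → S = 134.94 kips.
[1] 1.35(114.51) = 154.59
[2] 1.25(114.51) + 1.0(140.34) + 0.5(134.94) = 350.95
[3] 1.2(114.51) + 0.6(185.77) + 0.6(134.94) = 329.84
[4] 0.9(114.51) - 1.6(140.34) = -121.49
[5] 1.3(114.51) + 1.75(134.94) + 0.3(140.34) = 427.11
Combination 5 governs: P_u = 427.11 kips.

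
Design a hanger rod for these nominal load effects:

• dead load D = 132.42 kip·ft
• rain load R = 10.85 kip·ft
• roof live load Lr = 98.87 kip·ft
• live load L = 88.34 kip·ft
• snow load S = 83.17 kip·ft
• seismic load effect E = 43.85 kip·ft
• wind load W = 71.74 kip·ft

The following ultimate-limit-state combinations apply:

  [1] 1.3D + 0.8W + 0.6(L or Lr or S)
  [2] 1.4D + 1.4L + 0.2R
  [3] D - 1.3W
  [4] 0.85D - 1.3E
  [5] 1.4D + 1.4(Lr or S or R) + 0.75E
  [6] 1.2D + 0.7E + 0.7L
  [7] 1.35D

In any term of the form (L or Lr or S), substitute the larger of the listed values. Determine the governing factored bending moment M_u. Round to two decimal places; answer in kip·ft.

356.69 kip·ft

(L or Lr or S) → Lr = 98.87 kip·ft; (Lr or S or R) → Lr = 98.87 kip·ft.
[1] 1.3(132.42) + 0.8(71.74) + 0.6(98.87) = 172.15 + 57.39 + 59.32 = 288.86
[2] 1.4(132.42) + 1.4(88.34) + 0.2(10.85) = 311.23
[3] 1.0(132.42) - 1.3(71.74) = 132.42 - 93.26 = 39.16
[4] 0.85(132.42) - 1.3(43.85) = 112.56 - 57.01 = 55.55
[5] 1.4(132.42) + 1.4(98.87) + 0.75(43.85) = 356.69
[6] 1.2(132.42) + 0.7(43.85) + 0.7(88.34) = 158.90 + 30.70 + 61.84 = 251.44
[7] 1.35(132.42) = 178.77
The controlling combination is 5, giving 356.69 kip·ft.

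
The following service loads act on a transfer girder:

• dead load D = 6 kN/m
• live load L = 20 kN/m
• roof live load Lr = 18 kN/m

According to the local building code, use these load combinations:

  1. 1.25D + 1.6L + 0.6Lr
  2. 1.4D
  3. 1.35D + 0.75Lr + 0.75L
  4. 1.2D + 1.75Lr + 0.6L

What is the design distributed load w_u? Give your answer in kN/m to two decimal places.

1. 1.25(6) + 1.6(20) + 0.6(18) = 7.50 + 32.00 + 10.80 = 50.30
2. 1.4(6) = 8.40
3. 1.35(6) + 0.75(18) + 0.75(20) = 8.10 + 13.50 + 15.00 = 36.60
4. 1.2(6) + 1.75(18) + 0.6(20) = 7.20 + 31.50 + 12.00 = 50.70
Maximum is from combination 4.

50.70 kN/m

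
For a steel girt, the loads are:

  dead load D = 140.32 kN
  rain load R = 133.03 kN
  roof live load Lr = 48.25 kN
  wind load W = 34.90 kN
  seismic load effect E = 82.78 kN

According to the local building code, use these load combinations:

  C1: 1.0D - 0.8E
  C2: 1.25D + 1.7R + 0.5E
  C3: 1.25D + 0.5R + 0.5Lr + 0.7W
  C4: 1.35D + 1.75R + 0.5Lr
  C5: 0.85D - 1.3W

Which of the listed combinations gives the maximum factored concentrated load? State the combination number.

Combination 4

C1: 1.0(140.32) - 0.8(82.78) = 140.32 - 66.22 = 74.10
C2: 1.25(140.32) + 1.7(133.03) + 0.5(82.78) = 175.40 + 226.15 + 41.39 = 442.94
C3: 1.25(140.32) + 0.5(133.03) + 0.5(48.25) + 0.7(34.90) = 290.47
C4: 1.35(140.32) + 1.75(133.03) + 0.5(48.25) = 189.43 + 232.80 + 24.13 = 446.36
C5: 0.85(140.32) - 1.3(34.90) = 119.27 - 45.37 = 73.90
The largest value is 446.36 kN from combination 4.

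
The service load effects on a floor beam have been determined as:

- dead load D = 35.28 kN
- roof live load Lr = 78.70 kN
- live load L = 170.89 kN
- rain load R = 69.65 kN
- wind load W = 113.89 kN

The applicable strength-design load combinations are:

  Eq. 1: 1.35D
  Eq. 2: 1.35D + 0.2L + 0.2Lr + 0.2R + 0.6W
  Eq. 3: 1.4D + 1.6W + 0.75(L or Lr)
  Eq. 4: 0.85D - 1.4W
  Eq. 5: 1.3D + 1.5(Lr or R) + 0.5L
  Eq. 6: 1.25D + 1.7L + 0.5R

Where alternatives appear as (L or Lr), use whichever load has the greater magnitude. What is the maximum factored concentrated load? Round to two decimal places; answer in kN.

(L or Lr) → L = 170.89 kN; (Lr or R) → Lr = 78.70 kN.
Eq. 1: 1.35(35.28) = 47.63
Eq. 2: 1.35(35.28) + 0.2(170.89) + 0.2(78.70) + 0.2(69.65) + 0.6(113.89) = 47.63 + 34.18 + 15.74 + 13.93 + 68.33 = 179.81
Eq. 3: 1.4(35.28) + 1.6(113.89) + 0.75(170.89) = 49.39 + 182.22 + 128.17 = 359.78
Eq. 4: 0.85(35.28) - 1.4(113.89) = 29.99 - 159.45 = -129.46
Eq. 5: 1.3(35.28) + 1.5(78.70) + 0.5(170.89) = 45.86 + 118.05 + 85.45 = 249.36
Eq. 6: 1.25(35.28) + 1.7(170.89) + 0.5(69.65) = 44.10 + 290.51 + 34.83 = 369.44
The controlling combination is 6, giving 369.44 kN.

369.44 kN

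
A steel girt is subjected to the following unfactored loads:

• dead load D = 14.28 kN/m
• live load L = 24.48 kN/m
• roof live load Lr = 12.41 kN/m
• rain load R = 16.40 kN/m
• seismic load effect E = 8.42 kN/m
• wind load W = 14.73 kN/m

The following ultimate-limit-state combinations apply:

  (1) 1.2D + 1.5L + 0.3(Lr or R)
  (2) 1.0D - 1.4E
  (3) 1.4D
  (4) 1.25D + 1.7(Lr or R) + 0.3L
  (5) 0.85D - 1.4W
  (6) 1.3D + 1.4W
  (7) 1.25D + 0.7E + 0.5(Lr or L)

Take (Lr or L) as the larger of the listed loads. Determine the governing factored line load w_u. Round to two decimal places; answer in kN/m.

(Lr or R) → R = 16.40 kN/m; (Lr or L) → L = 24.48 kN/m.
(1) 1.2(14.28) + 1.5(24.48) + 0.3(16.40) = 17.14 + 36.72 + 4.92 = 58.78
(2) 1.0(14.28) - 1.4(8.42) = 14.28 - 11.79 = 2.49
(3) 1.4(14.28) = 19.99
(4) 1.25(14.28) + 1.7(16.40) + 0.3(24.48) = 17.85 + 27.88 + 7.34 = 53.07
(5) 0.85(14.28) - 1.4(14.73) = 12.14 - 20.62 = -8.48
(6) 1.3(14.28) + 1.4(14.73) = 39.19
(7) 1.25(14.28) + 0.7(8.42) + 0.5(24.48) = 17.85 + 5.89 + 12.24 = 35.98
The controlling combination is 1, giving 58.78 kN/m.

58.78 kN/m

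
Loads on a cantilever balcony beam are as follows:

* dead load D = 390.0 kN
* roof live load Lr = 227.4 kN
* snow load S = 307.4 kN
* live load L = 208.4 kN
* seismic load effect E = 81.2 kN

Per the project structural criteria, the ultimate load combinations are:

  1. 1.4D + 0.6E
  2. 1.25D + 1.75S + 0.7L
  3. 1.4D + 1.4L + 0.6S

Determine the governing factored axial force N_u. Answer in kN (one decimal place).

1171.3 kN

1. 1.4(390.0) + 0.6(81.2) = 594.7
2. 1.25(390.0) + 1.75(307.4) + 0.7(208.4) = 1171.3
3. 1.4(390.0) + 1.4(208.4) + 0.6(307.4) = 1022.2
Maximum is from combination 2.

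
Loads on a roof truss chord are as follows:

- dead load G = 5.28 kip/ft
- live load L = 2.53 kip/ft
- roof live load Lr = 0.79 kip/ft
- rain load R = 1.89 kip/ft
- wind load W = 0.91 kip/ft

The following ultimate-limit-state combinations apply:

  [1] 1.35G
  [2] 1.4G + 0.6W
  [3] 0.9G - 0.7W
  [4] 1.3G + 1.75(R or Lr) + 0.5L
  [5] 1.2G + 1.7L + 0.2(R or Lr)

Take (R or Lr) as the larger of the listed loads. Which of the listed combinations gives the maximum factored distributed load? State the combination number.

Combination 4

(R or Lr) → R = 1.89 kip/ft.
[1] 1.35(5.28) = 7.13
[2] 1.4(5.28) + 0.6(0.91) = 7.94
[3] 0.9(5.28) - 0.7(0.91) = 4.12
[4] 1.3(5.28) + 1.75(1.89) + 0.5(2.53) = 11.44
[5] 1.2(5.28) + 1.7(2.53) + 0.2(1.89) = 11.02
The largest value is 11.44 kip/ft from combination 4.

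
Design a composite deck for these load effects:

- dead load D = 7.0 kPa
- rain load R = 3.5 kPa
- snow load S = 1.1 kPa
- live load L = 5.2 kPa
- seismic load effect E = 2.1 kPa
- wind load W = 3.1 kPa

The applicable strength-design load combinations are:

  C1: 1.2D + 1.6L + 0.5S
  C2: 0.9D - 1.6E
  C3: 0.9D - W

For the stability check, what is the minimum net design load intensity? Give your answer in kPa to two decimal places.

2.94 kPa

C1: 1.2(7.0) + 1.6(5.2) + 0.5(1.1) = 17.27
C2: 0.9(7.0) - 1.6(2.1) = 2.94
C3: 0.9(7.0) - 1.0(3.1) = 3.20
Combination 2 gives the minimum: 2.94 kPa.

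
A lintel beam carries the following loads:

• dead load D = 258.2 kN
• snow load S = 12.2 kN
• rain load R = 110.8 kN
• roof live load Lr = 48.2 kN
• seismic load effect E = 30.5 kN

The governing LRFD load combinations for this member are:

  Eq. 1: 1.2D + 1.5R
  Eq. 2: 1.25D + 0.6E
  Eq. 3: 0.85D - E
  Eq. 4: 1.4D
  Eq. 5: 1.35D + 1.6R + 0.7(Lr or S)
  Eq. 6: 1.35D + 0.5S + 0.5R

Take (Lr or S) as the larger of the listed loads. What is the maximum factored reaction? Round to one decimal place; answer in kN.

559.6 kN

(Lr or S) → Lr = 48.2 kN.
Eq. 1: 1.2(258.2) + 1.5(110.8) = 476.0
Eq. 2: 1.25(258.2) + 0.6(30.5) = 341.1
Eq. 3: 0.85(258.2) - 1.0(30.5) = 189.0
Eq. 4: 1.4(258.2) = 361.5
Eq. 5: 1.35(258.2) + 1.6(110.8) + 0.7(48.2) = 559.6
Eq. 6: 1.35(258.2) + 0.5(12.2) + 0.5(110.8) = 410.1
Combination 5 governs: V_u = 559.6 kN.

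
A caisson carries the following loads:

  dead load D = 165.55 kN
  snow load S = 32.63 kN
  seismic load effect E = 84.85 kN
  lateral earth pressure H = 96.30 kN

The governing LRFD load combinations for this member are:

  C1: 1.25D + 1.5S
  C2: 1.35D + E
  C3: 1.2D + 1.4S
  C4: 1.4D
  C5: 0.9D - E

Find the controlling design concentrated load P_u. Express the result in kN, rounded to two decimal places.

308.34 kN

C1: 1.25(165.55) + 1.5(32.63) = 255.88
C2: 1.35(165.55) + 1.0(84.85) = 223.49 + 84.85 = 308.34
C3: 1.2(165.55) + 1.4(32.63) = 198.66 + 45.68 = 244.34
C4: 1.4(165.55) = 231.77
C5: 0.9(165.55) - 1.0(84.85) = 149.00 - 84.85 = 64.15
Combination 2 governs: P_u = 308.34 kN.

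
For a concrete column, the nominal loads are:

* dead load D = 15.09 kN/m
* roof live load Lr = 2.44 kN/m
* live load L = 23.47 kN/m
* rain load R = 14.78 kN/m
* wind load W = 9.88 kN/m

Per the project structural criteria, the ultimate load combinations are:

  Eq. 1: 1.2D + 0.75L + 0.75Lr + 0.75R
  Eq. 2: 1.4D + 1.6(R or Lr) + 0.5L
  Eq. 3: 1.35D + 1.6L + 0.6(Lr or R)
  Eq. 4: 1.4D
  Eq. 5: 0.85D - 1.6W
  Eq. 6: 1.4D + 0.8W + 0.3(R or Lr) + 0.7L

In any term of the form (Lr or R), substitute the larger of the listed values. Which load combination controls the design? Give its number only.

Combination 3

(R or Lr) → R = 14.78 kN/m; (Lr or R) → R = 14.78 kN/m.
Eq. 1: 1.2(15.09) + 0.75(23.47) + 0.75(2.44) + 0.75(14.78) = 18.11 + 17.60 + 1.83 + 11.09 = 48.63
Eq. 2: 1.4(15.09) + 1.6(14.78) + 0.5(23.47) = 56.51
Eq. 3: 1.35(15.09) + 1.6(23.47) + 0.6(14.78) = 20.37 + 37.55 + 8.87 = 66.79
Eq. 4: 1.4(15.09) = 21.13
Eq. 5: 0.85(15.09) - 1.6(9.88) = 12.83 - 15.81 = -2.98
Eq. 6: 1.4(15.09) + 0.8(9.88) + 0.3(14.78) + 0.7(23.47) = 21.13 + 7.90 + 4.43 + 16.43 = 49.89
The largest value is 66.79 kN/m from combination 3.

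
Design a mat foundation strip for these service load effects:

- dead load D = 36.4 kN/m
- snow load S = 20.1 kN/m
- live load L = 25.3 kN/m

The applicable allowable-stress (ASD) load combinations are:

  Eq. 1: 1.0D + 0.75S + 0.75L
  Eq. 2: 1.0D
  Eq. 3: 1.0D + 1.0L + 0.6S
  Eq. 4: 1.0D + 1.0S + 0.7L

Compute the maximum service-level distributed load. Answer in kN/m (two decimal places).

Eq. 1: 1.0(36.4) + 0.75(20.1) + 0.75(25.3) = 70.45
Eq. 2: 1.0(36.4) = 36.40
Eq. 3: 1.0(36.4) + 1.0(25.3) + 0.6(20.1) = 36.40 + 25.30 + 12.06 = 73.76
Eq. 4: 1.0(36.4) + 1.0(20.1) + 0.7(25.3) = 36.40 + 20.10 + 17.71 = 74.21
Combination 4 governs: w = 74.21 kN/m.

74.21 kN/m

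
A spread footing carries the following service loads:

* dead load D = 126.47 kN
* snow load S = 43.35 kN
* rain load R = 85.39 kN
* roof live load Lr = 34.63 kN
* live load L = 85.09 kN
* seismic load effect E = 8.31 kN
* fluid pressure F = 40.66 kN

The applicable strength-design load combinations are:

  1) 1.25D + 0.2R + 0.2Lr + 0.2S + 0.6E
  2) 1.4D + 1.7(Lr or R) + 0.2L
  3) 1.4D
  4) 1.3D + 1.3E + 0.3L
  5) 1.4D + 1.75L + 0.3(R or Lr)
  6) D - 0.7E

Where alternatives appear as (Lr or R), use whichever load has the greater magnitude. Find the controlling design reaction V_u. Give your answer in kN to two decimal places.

(Lr or R) → R = 85.39 kN; (R or Lr) → R = 85.39 kN.
1) 1.25(126.47) + 0.2(85.39) + 0.2(34.63) + 0.2(43.35) + 0.6(8.31) = 195.75
2) 1.4(126.47) + 1.7(85.39) + 0.2(85.09) = 177.06 + 145.16 + 17.02 = 339.24
3) 1.4(126.47) = 177.06
4) 1.3(126.47) + 1.3(8.31) + 0.3(85.09) = 164.41 + 10.80 + 25.53 = 200.74
5) 1.4(126.47) + 1.75(85.09) + 0.3(85.39) = 351.58
6) 1.0(126.47) - 0.7(8.31) = 126.47 - 5.82 = 120.65
Maximum is from combination 5.

351.58 kN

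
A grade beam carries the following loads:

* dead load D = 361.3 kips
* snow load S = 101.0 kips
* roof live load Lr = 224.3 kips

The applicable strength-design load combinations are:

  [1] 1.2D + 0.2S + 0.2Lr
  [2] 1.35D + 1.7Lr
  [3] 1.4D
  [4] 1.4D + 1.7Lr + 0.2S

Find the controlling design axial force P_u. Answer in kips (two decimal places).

907.33 kips

[1] 1.2(361.3) + 0.2(101.0) + 0.2(224.3) = 498.62
[2] 1.35(361.3) + 1.7(224.3) = 869.07
[3] 1.4(361.3) = 505.82
[4] 1.4(361.3) + 1.7(224.3) + 0.2(101.0) = 907.33
Maximum is from combination 4.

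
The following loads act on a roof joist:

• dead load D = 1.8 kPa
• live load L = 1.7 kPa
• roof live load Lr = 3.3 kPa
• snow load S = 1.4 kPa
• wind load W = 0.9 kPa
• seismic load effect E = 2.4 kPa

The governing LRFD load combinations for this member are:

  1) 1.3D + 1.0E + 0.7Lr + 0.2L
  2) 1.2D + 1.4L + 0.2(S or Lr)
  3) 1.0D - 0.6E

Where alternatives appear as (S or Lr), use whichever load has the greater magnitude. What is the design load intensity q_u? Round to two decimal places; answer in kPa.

(S or Lr) → Lr = 3.3 kPa.
1) 1.3(1.8) + 1.0(2.4) + 0.7(3.3) + 0.2(1.7) = 2.34 + 2.40 + 2.31 + 0.34 = 7.39
2) 1.2(1.8) + 1.4(1.7) + 0.2(3.3) = 2.16 + 2.38 + 0.66 = 5.20
3) 1.0(1.8) - 0.6(2.4) = 1.80 - 1.44 = 0.36
The controlling combination is 1, giving 7.39 kPa.

7.39 kPa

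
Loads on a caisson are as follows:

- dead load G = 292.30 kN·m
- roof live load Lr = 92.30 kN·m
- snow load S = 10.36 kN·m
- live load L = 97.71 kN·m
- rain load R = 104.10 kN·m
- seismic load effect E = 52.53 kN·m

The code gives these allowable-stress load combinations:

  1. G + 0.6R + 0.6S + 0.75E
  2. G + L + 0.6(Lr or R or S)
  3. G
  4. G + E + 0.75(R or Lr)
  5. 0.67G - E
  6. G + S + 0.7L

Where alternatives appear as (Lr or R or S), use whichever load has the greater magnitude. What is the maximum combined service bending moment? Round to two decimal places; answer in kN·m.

(Lr or R or S) → R = 104.10 kN·m; (R or Lr) → R = 104.10 kN·m.
1. 1.0(292.30) + 0.6(104.10) + 0.6(10.36) + 0.75(52.53) = 400.37
2. 1.0(292.30) + 1.0(97.71) + 0.6(104.10) = 452.47
3. 1.0(292.30) = 292.30
4. 1.0(292.30) + 1.0(52.53) + 0.75(104.10) = 422.91
5. 0.67(292.30) - 1.0(52.53) = 143.31
6. 1.0(292.30) + 1.0(10.36) + 0.7(97.71) = 371.06
Maximum is from combination 2.

452.47 kN·m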